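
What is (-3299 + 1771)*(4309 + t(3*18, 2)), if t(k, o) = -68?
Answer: -6480248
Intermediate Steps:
(-3299 + 1771)*(4309 + t(3*18, 2)) = (-3299 + 1771)*(4309 - 68) = -1528*4241 = -6480248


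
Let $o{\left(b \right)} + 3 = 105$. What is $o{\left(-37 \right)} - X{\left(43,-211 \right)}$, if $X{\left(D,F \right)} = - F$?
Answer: $-109$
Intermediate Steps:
$o{\left(b \right)} = 102$ ($o{\left(b \right)} = -3 + 105 = 102$)
$o{\left(-37 \right)} - X{\left(43,-211 \right)} = 102 - \left(-1\right) \left(-211\right) = 102 - 211 = -109$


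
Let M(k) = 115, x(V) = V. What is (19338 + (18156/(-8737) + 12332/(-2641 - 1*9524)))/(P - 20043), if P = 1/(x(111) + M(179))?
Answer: -464435066256916/481443711823785 ≈ -0.96467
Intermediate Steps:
P = 1/226 (P = 1/(111 + 115) = 1/226 ≈ 0.0044248)
(19338 + (18156/(-8737) + 12332/(-2641 - 1*9524)))/(P - 20043) = (19338 + (18156/(-8737) + 12332/(-2641 - 1*9524)))/(1/226 - 20043) = (19338 + (18156*(-1/8737) + 12332/(-2641 - 9524)))/(-4529717/226) = (19338 + (-18156/8737 + 12332/(-12165)))*(-226/4529717) = (19338 + (-18156/8737 + 12332*(-1/12165)))*(-226/4529717) = (19338 + (-18156/8737 - 12332/12165))*(-226/4529717) = (19338 - 328612424/106285605)*(-226/4529717) = (2055022417066/106285605)*(-226/4529717) = -464435066256916/481443711823785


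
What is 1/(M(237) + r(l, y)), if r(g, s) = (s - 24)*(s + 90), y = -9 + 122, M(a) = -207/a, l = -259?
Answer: 79/1427224 ≈ 5.5352e-5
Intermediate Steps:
y = 113
r(g, s) = (-24 + s)*(90 + s)
1/(M(237) + r(l, y)) = 1/(-207/237 + (-2160 + 113**2 + 66*113)) = 1/(-207*1/237 + (-2160 + 12769 + 7458)) = 1/(-69/79 + 18067) = 1/(1427224/79) = 79/1427224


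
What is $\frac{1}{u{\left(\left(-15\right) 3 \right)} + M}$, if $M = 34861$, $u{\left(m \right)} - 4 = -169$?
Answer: $\frac{1}{34696} \approx 2.8822 \cdot 10^{-5}$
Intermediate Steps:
$u{\left(m \right)} = -165$ ($u{\left(m \right)} = 4 - 169 = -165$)
$\frac{1}{u{\left(\left(-15\right) 3 \right)} + M} = \frac{1}{-165 + 34861} = \frac{1}{34696}$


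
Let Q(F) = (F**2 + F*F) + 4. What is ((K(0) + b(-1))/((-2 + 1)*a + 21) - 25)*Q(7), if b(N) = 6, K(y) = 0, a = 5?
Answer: -10047/4 ≈ -2511.8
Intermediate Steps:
Q(F) = 4 + 2*F**2 (Q(F) = (F**2 + F**2) + 4 = 2*F**2 + 4 = 4 + 2*F**2)
((K(0) + b(-1))/((-2 + 1)*a + 21) - 25)*Q(7) = ((0 + 6)/((-2 + 1)*5 + 21) - 25)*(4 + 2*7**2) = (6/(-1*5 + 21) - 25)*(4 + 2*49) = (6/(-5 + 21) - 25)*(4 + 98) = (6/16 - 25)*102 = (6*(1/16) - 25)*102 = (3/8 - 25)*102 = -197/8*102 = -10047/4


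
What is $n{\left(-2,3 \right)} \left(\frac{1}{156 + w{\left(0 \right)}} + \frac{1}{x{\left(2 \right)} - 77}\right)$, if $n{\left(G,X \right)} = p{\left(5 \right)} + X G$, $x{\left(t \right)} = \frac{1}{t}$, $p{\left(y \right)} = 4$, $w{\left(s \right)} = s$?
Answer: $\frac{53}{3978} \approx 0.013323$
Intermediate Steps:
$n{\left(G,X \right)} = 4 + G X$ ($n{\left(G,X \right)} = 4 + X G = 4 + G X$)
$n{\left(-2,3 \right)} \left(\frac{1}{156 + w{\left(0 \right)}} + \frac{1}{x{\left(2 \right)} - 77}\right) = \left(4 - 6\right) \left(\frac{1}{156 + 0} + \frac{1}{\frac{1}{2} - 77}\right) = \left(4 - 6\right) \left(\frac{1}{156} + \frac{1}{\frac{1}{2} - 77}\right) = - 2 \left(\frac{1}{156} + \frac{1}{- \frac{153}{2}}\right) = - 2 \left(\frac{1}{156} - \frac{2}{153}\right) = \left(-2\right) \left(- \frac{53}{7956}\right) = \frac{53}{3978}$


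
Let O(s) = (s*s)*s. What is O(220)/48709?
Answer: 10648000/48709 ≈ 218.60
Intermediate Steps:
O(s) = s³ (O(s) = s²*s = s³)
O(220)/48709 = 220³/48709 = 10648000*(1/48709) = 10648000/48709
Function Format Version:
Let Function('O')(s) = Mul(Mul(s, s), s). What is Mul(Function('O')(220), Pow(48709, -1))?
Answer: Rational(10648000, 48709) ≈ 218.60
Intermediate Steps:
Function('O')(s) = Pow(s, 3) (Function('O')(s) = Mul(Pow(s, 2), s) = Pow(s, 3))
Mul(Function('O')(220), Pow(48709, -1)) = Mul(Pow(220, 3), Pow(48709, -1)) = Mul(10648000, Rational(1, 48709)) = Rational(10648000, 48709)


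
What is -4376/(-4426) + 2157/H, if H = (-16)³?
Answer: 4188607/9064448 ≈ 0.46209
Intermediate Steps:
H = -4096
-4376/(-4426) + 2157/H = -4376/(-4426) + 2157/(-4096) = -4376*(-1/4426) + 2157*(-1/4096) = 2188/2213 - 2157/4096 = 4188607/9064448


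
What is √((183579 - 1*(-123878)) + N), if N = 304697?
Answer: √612154 ≈ 782.40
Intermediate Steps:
√((183579 - 1*(-123878)) + N) = √((183579 - 1*(-123878)) + 304697) = √((183579 + 123878) + 304697) = √(307457 + 304697) = √612154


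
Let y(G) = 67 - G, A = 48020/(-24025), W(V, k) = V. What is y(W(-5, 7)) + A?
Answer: 336356/4805 ≈ 70.001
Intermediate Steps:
A = -9604/4805 (A = 48020*(-1/24025) = -9604/4805 ≈ -1.9988)
y(W(-5, 7)) + A = (67 - 1*(-5)) - 9604/4805 = (67 + 5) - 9604/4805 = 72 - 9604/4805 = 336356/4805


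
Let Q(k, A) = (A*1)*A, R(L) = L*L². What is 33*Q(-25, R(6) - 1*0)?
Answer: 1539648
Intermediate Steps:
R(L) = L³
Q(k, A) = A² (Q(k, A) = A*A = A²)
33*Q(-25, R(6) - 1*0) = 33*(6³ - 1*0)² = 33*(216 + 0)² = 33*216² = 33*46656 = 1539648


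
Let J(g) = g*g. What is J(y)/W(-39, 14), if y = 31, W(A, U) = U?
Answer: 961/14 ≈ 68.643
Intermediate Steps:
J(g) = g²
J(y)/W(-39, 14) = 31²/14 = 961*(1/14) = 961/14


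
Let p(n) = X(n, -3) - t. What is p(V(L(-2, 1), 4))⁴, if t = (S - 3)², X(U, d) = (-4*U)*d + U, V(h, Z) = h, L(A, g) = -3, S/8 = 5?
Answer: 3930163511296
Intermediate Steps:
S = 40 (S = 8*5 = 40)
X(U, d) = U - 4*U*d (X(U, d) = -4*U*d + U = U - 4*U*d)
t = 1369 (t = (40 - 3)² = 37² = 1369)
p(n) = -1369 + 13*n (p(n) = n*(1 - 4*(-3)) - 1*1369 = n*(1 + 12) - 1369 = n*13 - 1369 = 13*n - 1369 = -1369 + 13*n)
p(V(L(-2, 1), 4))⁴ = (-1369 + 13*(-3))⁴ = (-1369 - 39)⁴ = (-1408)⁴ = 3930163511296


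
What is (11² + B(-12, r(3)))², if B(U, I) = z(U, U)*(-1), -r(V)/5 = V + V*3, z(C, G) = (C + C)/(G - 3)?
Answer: 356409/25 ≈ 14256.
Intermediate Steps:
z(C, G) = 2*C/(-3 + G) (z(C, G) = (2*C)/(-3 + G) = 2*C/(-3 + G))
r(V) = -20*V (r(V) = -5*(V + V*3) = -5*(V + 3*V) = -20*V)
B(U, I) = -2*U/(-3 + U) (B(U, I) = (2*U/(-3 + U))*(-1) = -2*U/(-3 + U))
(11² + B(-12, r(3)))² = (11² - 2*(-12)/(-3 - 12))² = (121 - 2*(-12)/(-15))² = (121 - 2*(-12)*(-1/15))² = (121 - 8/5)² = (597/5)² = 356409/25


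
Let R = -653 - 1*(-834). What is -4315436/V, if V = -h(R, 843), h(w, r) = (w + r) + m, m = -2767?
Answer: -4315436/1743 ≈ -2475.9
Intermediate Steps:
R = 181 (R = -653 + 834 = 181)
h(w, r) = -2767 + r + w (h(w, r) = (w + r) - 2767 = (r + w) - 2767 = -2767 + r + w)
V = 1743 (V = -(-2767 + 843 + 181) = -1*(-1743) = 1743)
-4315436/V = -4315436/1743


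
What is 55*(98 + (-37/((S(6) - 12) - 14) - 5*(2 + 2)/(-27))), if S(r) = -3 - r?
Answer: 1037399/189 ≈ 5488.9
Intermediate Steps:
55*(98 + (-37/((S(6) - 12) - 14) - 5*(2 + 2)/(-27))) = 55*(98 + (-37/(((-3 - 1*6) - 12) - 14) - 5*(2 + 2)/(-27))) = 55*(98 + (-37/(((-3 - 6) - 12) - 14) - 5*4*(-1/27))) = 55*(98 + (-37/((-9 - 12) - 14) - 20*(-1/27))) = 55*(98 + (-37/(-21 - 14) + 20/27)) = 55*(98 + (-37/(-35) + 20/27)) = 55*(98 + (-37*(-1/35) + 20/27)) = 55*(98 + (37/35 + 20/27)) = 55*(98 + 1699/945) = 55*(94309/945) = 1037399/189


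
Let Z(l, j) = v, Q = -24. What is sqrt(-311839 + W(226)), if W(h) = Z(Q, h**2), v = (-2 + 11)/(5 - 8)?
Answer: I*sqrt(311842) ≈ 558.43*I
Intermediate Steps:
v = -3 (v = 9/(-3) = 9*(-1/3) = -3)
Z(l, j) = -3
W(h) = -3
sqrt(-311839 + W(226)) = sqrt(-311839 - 3) = sqrt(-311842) = I*sqrt(311842)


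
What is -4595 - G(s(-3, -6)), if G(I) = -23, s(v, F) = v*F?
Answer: -4572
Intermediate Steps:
s(v, F) = F*v
-4595 - G(s(-3, -6)) = -4595 - 1*(-23) = -4595 + 23 = -4572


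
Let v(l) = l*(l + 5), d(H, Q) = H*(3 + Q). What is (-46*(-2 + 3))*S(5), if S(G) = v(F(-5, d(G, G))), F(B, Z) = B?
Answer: 0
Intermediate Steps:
v(l) = l*(5 + l)
S(G) = 0 (S(G) = -5*(5 - 5) = -5*0 = 0)
(-46*(-2 + 3))*S(5) = -46*(-2 + 3)*0 = -46*0 = 0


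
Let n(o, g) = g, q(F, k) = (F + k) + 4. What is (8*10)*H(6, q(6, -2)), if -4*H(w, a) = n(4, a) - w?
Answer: -40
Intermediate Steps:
q(F, k) = 4 + F + k
H(w, a) = -a/4 + w/4 (H(w, a) = -(a - w)/4 = -a/4 + w/4)
(8*10)*H(6, q(6, -2)) = (8*10)*(-(4 + 6 - 2)/4 + (1/4)*6) = 80*(-1/4*8 + 3/2) = 80*(-2 + 3/2) = 80*(-1/2) = -40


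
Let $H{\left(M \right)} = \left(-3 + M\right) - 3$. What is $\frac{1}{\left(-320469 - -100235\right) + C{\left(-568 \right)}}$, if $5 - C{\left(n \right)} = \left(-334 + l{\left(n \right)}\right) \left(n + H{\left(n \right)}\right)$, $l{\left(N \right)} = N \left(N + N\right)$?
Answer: $\frac{1}{736271559} \approx 1.3582 \cdot 10^{-9}$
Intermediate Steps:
$l{\left(N \right)} = 2 N^{2}$ ($l{\left(N \right)} = N 2 N = 2 N^{2}$)
$H{\left(M \right)} = -6 + M$
$C{\left(n \right)} = 5 - \left(-334 + 2 n^{2}\right) \left(-6 + 2 n\right)$ ($C{\left(n \right)} = 5 - \left(-334 + 2 n^{2}\right) \left(n + \left(-6 + n\right)\right) = 5 - \left(-334 + 2 n^{2}\right) \left(-6 + 2 n\right)$)
$\frac{1}{\left(-320469 - -100235\right) + C{\left(-568 \right)}} = \frac{1}{\left(-320469 - -100235\right) + \left(-1999 - 4 \left(-568\right)^{3} + 12 \left(-568\right)^{2} + 668 \left(-568\right)\right)} = \frac{1}{\left(-320469 + 100235\right) - -736491793} = \frac{1}{-220234 + \left(-1999 + 733001728 + 3871488 - 379424\right)} = \frac{1}{-220234 + 736491793} = \frac{1}{736271559}$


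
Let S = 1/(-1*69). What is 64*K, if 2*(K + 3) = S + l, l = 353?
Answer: 766144/69 ≈ 11104.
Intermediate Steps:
S = -1/69 (S = 1/(-69) = -1/69 ≈ -0.014493)
K = 11971/69 (K = -3 + (-1/69 + 353)/2 = -3 + (½)*(24356/69) = -3 + 12178/69 = 11971/69 ≈ 173.49)
64*K = 64*(11971/69) = 766144/69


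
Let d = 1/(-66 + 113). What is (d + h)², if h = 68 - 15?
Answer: 6210064/2209 ≈ 2811.3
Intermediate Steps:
d = 1/47 ≈ 0.021277
h = 53
(d + h)² = (1/47 + 53)² = (2492/47)² = 6210064/2209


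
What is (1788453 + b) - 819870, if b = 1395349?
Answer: 2363932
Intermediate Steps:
(1788453 + b) - 819870 = (1788453 + 1395349) - 819870 = 3183802 - 819870 = 2363932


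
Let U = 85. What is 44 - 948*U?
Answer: -80536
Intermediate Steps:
44 - 948*U = 44 - 948*85 = 44 - 80580 = -80536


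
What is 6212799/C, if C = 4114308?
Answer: 2070933/1371436 ≈ 1.5100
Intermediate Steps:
6212799/C = 6212799/4114308 = 6212799*(1/4114308) = 2070933/1371436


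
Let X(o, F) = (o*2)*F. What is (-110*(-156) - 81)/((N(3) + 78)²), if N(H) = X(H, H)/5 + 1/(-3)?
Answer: 3842775/1485961 ≈ 2.5861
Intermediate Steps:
X(o, F) = 2*F*o (X(o, F) = (2*o)*F = 2*F*o)
N(H) = -⅓ + 2*H²/5 (N(H) = (2*H*H)/5 + 1/(-3) = (2*H²)*(⅕) + 1*(-⅓) = 2*H²/5 - ⅓ = -⅓ + 2*H²/5)
(-110*(-156) - 81)/((N(3) + 78)²) = (-110*(-156) - 81)/(((-⅓ + (⅖)*3²) + 78)²) = (17160 - 81)/(((-⅓ + (⅖)*9) + 78)²) = 17079/(((-⅓ + 18/5) + 78)²) = 17079/((49/15 + 78)²) = 17079/((1219/15)²) = 17079/(1485961/225) = 17079*(225/1485961) = 3842775/1485961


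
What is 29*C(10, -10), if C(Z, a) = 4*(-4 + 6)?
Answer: 232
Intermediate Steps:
C(Z, a) = 8 (C(Z, a) = 4*2 = 8)
29*C(10, -10) = 29*8 = 232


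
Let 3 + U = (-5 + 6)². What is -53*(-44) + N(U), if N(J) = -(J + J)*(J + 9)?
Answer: 2360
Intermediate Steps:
U = -2 (U = -3 + (-5 + 6)² = -3 + 1² = -3 + 1 = -2)
N(J) = -2*J*(9 + J)
-53*(-44) + N(U) = -53*(-44) - 2*(-2)*(9 - 2) = 2332 - 2*(-2)*7 = 2332 + 28 = 2360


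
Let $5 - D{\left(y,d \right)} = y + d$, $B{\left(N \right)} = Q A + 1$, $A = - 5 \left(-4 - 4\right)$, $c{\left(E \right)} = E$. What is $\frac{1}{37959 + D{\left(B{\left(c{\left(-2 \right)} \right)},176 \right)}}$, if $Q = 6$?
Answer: $\frac{1}{37547} \approx 2.6633 \cdot 10^{-5}$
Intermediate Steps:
$A = 40$ ($A = \left(-5\right) \left(-8\right) = 40$)
$B{\left(N \right)} = 241$ ($B{\left(N \right)} = 6 \cdot 40 + 1 = 240 + 1 = 241$)
$D{\left(y,d \right)} = 5 - d - y$ ($D{\left(y,d \right)} = 5 - \left(y + d\right) = 5 - \left(d + y\right) = 5 - d - y$)
$\frac{1}{37959 + D{\left(B{\left(c{\left(-2 \right)} \right)},176 \right)}} = \frac{1}{37959 - 412} = \frac{1}{37547}$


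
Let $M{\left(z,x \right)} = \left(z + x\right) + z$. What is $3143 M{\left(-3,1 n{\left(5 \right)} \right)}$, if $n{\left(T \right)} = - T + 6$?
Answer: $-15715$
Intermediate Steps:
$n{\left(T \right)} = 6 - T$
$M{\left(z,x \right)} = x + 2 z$ ($M{\left(z,x \right)} = \left(x + z\right) + z = x + 2 z$)
$3143 M{\left(-3,1 n{\left(5 \right)} \right)} = 3143 \left(1 \left(6 - 5\right) + 2 \left(-3\right)\right) = 3143 \left(1 \left(6 - 5\right) - 6\right) = 3143 \left(1 \cdot 1 - 6\right) = 3143 \left(1 - 6\right) = 3143 \left(-5\right) = -15715$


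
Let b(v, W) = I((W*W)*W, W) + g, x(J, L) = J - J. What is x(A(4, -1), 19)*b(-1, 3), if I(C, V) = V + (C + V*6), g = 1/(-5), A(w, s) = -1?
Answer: 0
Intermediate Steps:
x(J, L) = 0
g = -1/5 ≈ -0.20000
I(C, V) = C + 7*V (I(C, V) = V + (C + 6*V) = C + 7*V)
b(v, W) = -1/5 + W**3 + 7*W (b(v, W) = ((W*W)*W + 7*W) - 1/5 = (W**2*W + 7*W) - 1/5 = (W**3 + 7*W) - 1/5 = -1/5 + W**3 + 7*W)
x(A(4, -1), 19)*b(-1, 3) = 0*(-1/5 + 3**3 + 7*3) = 0*(-1/5 + 27 + 21) = 0*(239/5) = 0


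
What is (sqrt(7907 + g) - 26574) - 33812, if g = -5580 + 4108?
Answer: -60386 + 3*sqrt(715) ≈ -60306.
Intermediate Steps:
g = -1472
(sqrt(7907 + g) - 26574) - 33812 = (sqrt(7907 - 1472) - 26574) - 33812 = (sqrt(6435) - 26574) - 33812 = (3*sqrt(715) - 26574) - 33812 = (-26574 + 3*sqrt(715)) - 33812 = -60386 + 3*sqrt(715)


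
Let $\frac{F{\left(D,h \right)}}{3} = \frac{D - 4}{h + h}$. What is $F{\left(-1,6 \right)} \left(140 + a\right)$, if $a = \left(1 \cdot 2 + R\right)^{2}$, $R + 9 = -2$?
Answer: $- \frac{1105}{4} \approx -276.25$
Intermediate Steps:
$R = -11$ ($R = -9 - 2 = -11$)
$F{\left(D,h \right)} = \frac{3 \left(-4 + D\right)}{2 h}$ ($F{\left(D,h \right)} = 3 \frac{D - 4}{h + h} = 3 \frac{-4 + D}{2 h} = \frac{3 \left(-4 + D\right)}{2 h}$)
$a = 81$ ($a = \left(1 \cdot 2 - 11\right)^{2} = \left(2 - 11\right)^{2} = \left(-9\right)^{2} = 81$)
$F{\left(-1,6 \right)} \left(140 + a\right) = \frac{3 \left(-4 - 1\right)}{2 \cdot 6} \left(140 + 81\right) = \frac{3}{2} \cdot \frac{1}{6} \left(-5\right) 221 = \left(- \frac{5}{4}\right) 221 = - \frac{1105}{4}$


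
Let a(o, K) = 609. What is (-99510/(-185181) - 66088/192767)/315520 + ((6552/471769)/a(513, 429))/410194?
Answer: 111991863292464672011/181632459705201934763053120 ≈ 6.1658e-7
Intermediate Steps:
(-99510/(-185181) - 66088/192767)/315520 + ((6552/471769)/a(513, 429))/410194 = (-99510/(-185181) - 66088/192767)/315520 + ((6552/471769)/609)/410194 = (-99510*(-1/185181) - 66088*1/192767)*(1/315520) + ((6552*(1/471769))*(1/609))*(1/410194) = (33170/61727 - 66088/192767)*(1/315520) + ((6552/471769)*(1/609))*(1/410194) = (2314667414/11898928609)*(1/315520) + (312/13681301)*(1/410194) = 1157333707/1877174977355840 + 156/2805993791197 = 111991863292464672011/181632459705201934763053120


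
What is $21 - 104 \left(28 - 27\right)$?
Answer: $-83$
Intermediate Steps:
$21 - 104 \left(28 - 27\right) = 21 - 104 = -83$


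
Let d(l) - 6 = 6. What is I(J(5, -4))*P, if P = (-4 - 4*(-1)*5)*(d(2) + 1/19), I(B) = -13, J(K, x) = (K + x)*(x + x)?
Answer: -47632/19 ≈ -2506.9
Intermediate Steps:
J(K, x) = 2*x*(K + x) (J(K, x) = (K + x)*(2*x) = 2*x*(K + x))
d(l) = 12 (d(l) = 6 + 6 = 12)
P = 3664/19 (P = (-4 - 4*(-1)*5)*(12 + 1/19) = (-4 + 4*5)*(12 + 1/19) = (-4 + 20)*(229/19) = 16*(229/19) = 3664/19 ≈ 192.84)
I(J(5, -4))*P = -13*3664/19 = -47632/19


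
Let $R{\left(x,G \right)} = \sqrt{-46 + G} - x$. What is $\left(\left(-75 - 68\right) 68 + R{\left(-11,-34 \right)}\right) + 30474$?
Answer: $20761 + 4 i \sqrt{5} \approx 20761.0 + 8.9443 i$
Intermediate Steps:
$\left(\left(-75 - 68\right) 68 + R{\left(-11,-34 \right)}\right) + 30474 = \left(\left(-75 - 68\right) 68 + \left(\sqrt{-46 - 34} - -11\right)\right) + 30474 = \left(\left(-143\right) 68 + \left(\sqrt{-80} + 11\right)\right) + 30474 = \left(-9724 + \left(4 i \sqrt{5} + 11\right)\right) + 30474 = \left(-9724 + \left(11 + 4 i \sqrt{5}\right)\right) + 30474 = \left(-9713 + 4 i \sqrt{5}\right) + 30474 = 20761 + 4 i \sqrt{5}$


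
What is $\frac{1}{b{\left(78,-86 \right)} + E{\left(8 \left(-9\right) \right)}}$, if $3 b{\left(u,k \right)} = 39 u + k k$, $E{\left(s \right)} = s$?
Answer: $\frac{3}{10222} \approx 0.00029348$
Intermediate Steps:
$b{\left(u,k \right)} = 13 u + \frac{k^{2}}{3}$ ($b{\left(u,k \right)} = \frac{39 u + k k}{3} = \frac{39 u + k^{2}}{3} = \frac{k^{2} + 39 u}{3} = 13 u + \frac{k^{2}}{3}$)
$\frac{1}{b{\left(78,-86 \right)} + E{\left(8 \left(-9\right) \right)}} = \frac{1}{\left(13 \cdot 78 + \frac{\left(-86\right)^{2}}{3}\right) + 8 \left(-9\right)} = \frac{1}{\left(1014 + \frac{1}{3} \cdot 7396\right) - 72} = \frac{1}{\left(1014 + \frac{7396}{3}\right) - 72} = \frac{1}{\frac{10438}{3} - 72} = \frac{1}{\frac{10222}{3}} = \frac{3}{10222}$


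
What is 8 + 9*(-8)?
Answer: -64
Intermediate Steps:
8 + 9*(-8) = 8 - 72 = -64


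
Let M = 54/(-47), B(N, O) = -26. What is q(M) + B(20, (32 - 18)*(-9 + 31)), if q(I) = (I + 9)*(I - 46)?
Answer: -875138/2209 ≈ -396.17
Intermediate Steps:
M = -54/47 (M = 54*(-1/47) = -54/47 ≈ -1.1489)
q(I) = (-46 + I)*(9 + I) (q(I) = (9 + I)*(-46 + I) = (-46 + I)*(9 + I))
q(M) + B(20, (32 - 18)*(-9 + 31)) = (-414 + (-54/47)² - 37*(-54/47)) - 26 = (-414 + 2916/2209 + 1998/47) - 26 = -817704/2209 - 26 = -875138/2209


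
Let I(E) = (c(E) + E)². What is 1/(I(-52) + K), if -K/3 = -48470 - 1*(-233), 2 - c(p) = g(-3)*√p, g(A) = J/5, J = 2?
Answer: -25*I/(-3680067*I + 2000*√13) ≈ 6.7933e-6 - 1.3312e-8*I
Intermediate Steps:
g(A) = ⅖ (g(A) = 2/5 = 2*(⅕) = ⅖)
c(p) = 2 - 2*√p/5
I(E) = (2 + E - 2*√E/5)² (I(E) = ((2 - 2*√E/5) + E)² = (2 + E - 2*√E/5)²)
K = 144711 (K = -3*(-48470 - 1*(-233)) = -3*(-48470 + 233) = -3*(-48237) = 144711)
1/(I(-52) + K) = 1/((10 - 4*I*√13 + 5*(-52))²/25 + 144711) = 1/((10 - 4*I*√13 - 260)²/25 + 144711) = 1/((-250 - 4*I*√13)²/25 + 144711) = 1/(144711 + (-250 - 4*I*√13)²/25)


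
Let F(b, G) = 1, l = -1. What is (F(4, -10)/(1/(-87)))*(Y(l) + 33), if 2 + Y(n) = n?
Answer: -2610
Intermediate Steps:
Y(n) = -2 + n
(F(4, -10)/(1/(-87)))*(Y(l) + 33) = (1/1/(-87))*((-2 - 1) + 33) = (1/(-1/87))*(-3 + 33) = (1*(-87))*30 = -87*30 = -2610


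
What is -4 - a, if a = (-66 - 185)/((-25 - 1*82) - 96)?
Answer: -1063/203 ≈ -5.2365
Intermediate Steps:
a = 251/203 (a = -251/((-25 - 82) - 96) = -251/(-107 - 96) = -251/(-203) = -251*(-1/203) = 251/203 ≈ 1.2365)
-4 - a = -4 - 1*251/203 = -4 - 251/203 = -1063/203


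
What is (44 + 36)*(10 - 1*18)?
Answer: -640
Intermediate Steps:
(44 + 36)*(10 - 1*18) = 80*(10 - 18) = 80*(-8) = -640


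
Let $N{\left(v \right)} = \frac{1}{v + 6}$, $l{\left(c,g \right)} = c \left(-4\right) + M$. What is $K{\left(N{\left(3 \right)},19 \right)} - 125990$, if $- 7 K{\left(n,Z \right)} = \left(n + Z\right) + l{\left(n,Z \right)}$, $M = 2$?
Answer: $- \frac{2645852}{21} \approx -1.2599 \cdot 10^{5}$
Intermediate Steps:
$l{\left(c,g \right)} = 2 - 4 c$ ($l{\left(c,g \right)} = c \left(-4\right) + 2 = - 4 c + 2 = 2 - 4 c$)
$N{\left(v \right)} = \frac{1}{6 + v}$
$K{\left(n,Z \right)} = - \frac{2}{7} - \frac{Z}{7} + \frac{3 n}{7}$ ($K{\left(n,Z \right)} = - \frac{\left(n + Z\right) - \left(-2 + 4 n\right)}{7} = - \frac{\left(Z + n\right) - \left(-2 + 4 n\right)}{7} = - \frac{2 + Z - 3 n}{7} = - \frac{2}{7} - \frac{Z}{7} + \frac{3 n}{7}$)
$K{\left(N{\left(3 \right)},19 \right)} - 125990 = \left(- \frac{2}{7} - \frac{19}{7} + \frac{3}{7 \left(6 + 3\right)}\right) - 125990 = \left(- \frac{2}{7} - \frac{19}{7} + \frac{3}{7 \cdot 9}\right) - 125990 = \left(- \frac{2}{7} - \frac{19}{7} + \frac{3}{7} \cdot \frac{1}{9}\right) - 125990 = \left(- \frac{2}{7} - \frac{19}{7} + \frac{1}{21}\right) - 125990 = - \frac{62}{21} - 125990 = - \frac{2645852}{21}$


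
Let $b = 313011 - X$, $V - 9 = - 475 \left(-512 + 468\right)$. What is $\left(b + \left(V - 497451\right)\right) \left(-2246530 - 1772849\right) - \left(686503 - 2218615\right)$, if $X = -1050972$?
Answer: $-3566960187027$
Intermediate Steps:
$V = 20909$ ($V = 9 - 475 \left(-512 + 468\right) = 9 - -20900 = 9 + 20900 = 20909$)
$b = 1363983$ ($b = 313011 - -1050972 = 313011 + 1050972 = 1363983$)
$\left(b + \left(V - 497451\right)\right) \left(-2246530 - 1772849\right) - \left(686503 - 2218615\right) = \left(1363983 + \left(20909 - 497451\right)\right) \left(-2246530 - 1772849\right) - \left(686503 - 2218615\right) = \left(1363983 - 476542\right) \left(-4019379\right) - \left(686503 - 2218615\right) = 887441 \left(-4019379\right) - -1532112 = -3566961719139 + 1532112 = -3566960187027$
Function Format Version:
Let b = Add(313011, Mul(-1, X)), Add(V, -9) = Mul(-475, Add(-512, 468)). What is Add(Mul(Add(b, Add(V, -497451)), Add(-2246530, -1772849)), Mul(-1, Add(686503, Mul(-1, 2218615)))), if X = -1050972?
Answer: -3566960187027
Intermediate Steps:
V = 20909 (V = Add(9, Mul(-475, Add(-512, 468))) = Add(9, Mul(-475, -44)) = Add(9, 20900) = 20909)
b = 1363983 (b = Add(313011, Mul(-1, -1050972)) = Add(313011, 1050972) = 1363983)
Add(Mul(Add(b, Add(V, -497451)), Add(-2246530, -1772849)), Mul(-1, Add(686503, Mul(-1, 2218615)))) = Add(Mul(Add(1363983, Add(20909, -497451)), Add(-2246530, -1772849)), Mul(-1, Add(686503, Mul(-1, 2218615)))) = Add(Mul(Add(1363983, -476542), -4019379), Mul(-1, Add(686503, -2218615))) = Add(Mul(887441, -4019379), Mul(-1, -1532112)) = Add(-3566961719139, 1532112) = -3566960187027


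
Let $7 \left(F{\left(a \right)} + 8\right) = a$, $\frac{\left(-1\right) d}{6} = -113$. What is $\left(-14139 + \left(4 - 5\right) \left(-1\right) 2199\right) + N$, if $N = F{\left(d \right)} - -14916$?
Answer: $\frac{21454}{7} \approx 3064.9$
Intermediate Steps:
$d = 678$ ($d = \left(-6\right) \left(-113\right) = 678$)
$F{\left(a \right)} = -8 + \frac{a}{7}$
$N = \frac{105034}{7}$ ($N = \left(-8 + \frac{1}{7} \cdot 678\right) - -14916 = \left(-8 + \frac{678}{7}\right) + 14916 = \frac{622}{7} + 14916 = \frac{105034}{7} \approx 15005.0$)
$\left(-14139 + \left(4 - 5\right) \left(-1\right) 2199\right) + N = \left(-14139 + \left(4 - 5\right) \left(-1\right) 2199\right) + \frac{105034}{7} = \left(-14139 + \left(-1\right) \left(-1\right) 2199\right) + \frac{105034}{7} = \left(-14139 + 1 \cdot 2199\right) + \frac{105034}{7} = \left(-14139 + 2199\right) + \frac{105034}{7} = -11940 + \frac{105034}{7} = \frac{21454}{7}$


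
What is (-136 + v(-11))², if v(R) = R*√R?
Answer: 17165 + 2992*I*√11 ≈ 17165.0 + 9923.3*I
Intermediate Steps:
v(R) = R^(3/2)
(-136 + v(-11))² = (-136 + (-11)^(3/2))² = (-136 - 11*I*√11)²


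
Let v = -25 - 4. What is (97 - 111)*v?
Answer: 406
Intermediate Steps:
v = -29
(97 - 111)*v = (97 - 111)*(-29) = -14*(-29) = 406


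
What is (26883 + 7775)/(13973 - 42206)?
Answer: -34658/28233 ≈ -1.2276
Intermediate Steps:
(26883 + 7775)/(13973 - 42206) = 34658/(-28233) = 34658*(-1/28233) = -34658/28233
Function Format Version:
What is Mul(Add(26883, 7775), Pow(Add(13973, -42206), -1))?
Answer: Rational(-34658, 28233) ≈ -1.2276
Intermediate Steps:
Mul(Add(26883, 7775), Pow(Add(13973, -42206), -1)) = Mul(34658, Pow(-28233, -1)) = Mul(34658, Rational(-1, 28233)) = Rational(-34658, 28233)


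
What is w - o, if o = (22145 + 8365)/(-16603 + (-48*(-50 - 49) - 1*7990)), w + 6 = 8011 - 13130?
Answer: -101654615/19841 ≈ -5123.5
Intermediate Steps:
w = -5125 (w = -6 + (8011 - 13130) = -6 - 5119 = -5125)
o = -30510/19841 (o = 30510/(-16603 + (-48*(-99) - 7990)) = 30510/(-16603 + (4752 - 7990)) = 30510/(-16603 - 3238) = 30510/(-19841) = 30510*(-1/19841) = -30510/19841 ≈ -1.5377)
w - o = -5125 - 1*(-30510/19841) = -5125 + 30510/19841 = -101654615/19841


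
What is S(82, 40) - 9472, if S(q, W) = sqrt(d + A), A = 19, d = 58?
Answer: -9472 + sqrt(77) ≈ -9463.2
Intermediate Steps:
S(q, W) = sqrt(77) (S(q, W) = sqrt(58 + 19) = sqrt(77))
S(82, 40) - 9472 = sqrt(77) - 9472 = -9472 + sqrt(77)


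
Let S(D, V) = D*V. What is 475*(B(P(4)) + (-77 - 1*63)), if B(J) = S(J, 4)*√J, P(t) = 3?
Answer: -66500 + 5700*√3 ≈ -56627.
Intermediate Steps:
B(J) = 4*J^(3/2) (B(J) = (J*4)*√J = (4*J)*√J = 4*J^(3/2))
475*(B(P(4)) + (-77 - 1*63)) = 475*(4*3^(3/2) + (-77 - 1*63)) = 475*(4*(3*√3) + (-77 - 63)) = 475*(12*√3 - 140) = 475*(-140 + 12*√3) = -66500 + 5700*√3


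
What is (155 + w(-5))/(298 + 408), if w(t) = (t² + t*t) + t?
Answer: 100/353 ≈ 0.28329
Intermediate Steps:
w(t) = t + 2*t² (w(t) = (t² + t²) + t = 2*t² + t = t + 2*t²)
(155 + w(-5))/(298 + 408) = (155 - 5*(1 + 2*(-5)))/(298 + 408) = (155 - 5*(1 - 10))/706 = (155 - 5*(-9))*(1/706) = (155 + 45)*(1/706) = 200*(1/706) = 100/353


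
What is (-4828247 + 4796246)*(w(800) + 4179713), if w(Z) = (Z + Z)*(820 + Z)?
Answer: -216701587713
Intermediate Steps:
w(Z) = 2*Z*(820 + Z) (w(Z) = (2*Z)*(820 + Z) = 2*Z*(820 + Z))
(-4828247 + 4796246)*(w(800) + 4179713) = (-4828247 + 4796246)*(2*800*(820 + 800) + 4179713) = -32001*(2*800*1620 + 4179713) = -32001*(2592000 + 4179713) = -32001*6771713 = -216701587713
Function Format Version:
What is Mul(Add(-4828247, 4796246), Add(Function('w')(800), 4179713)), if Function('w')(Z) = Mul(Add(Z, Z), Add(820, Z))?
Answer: -216701587713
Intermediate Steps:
Function('w')(Z) = Mul(2, Z, Add(820, Z)) (Function('w')(Z) = Mul(Mul(2, Z), Add(820, Z)) = Mul(2, Z, Add(820, Z)))
Mul(Add(-4828247, 4796246), Add(Function('w')(800), 4179713)) = Mul(Add(-4828247, 4796246), Add(Mul(2, 800, Add(820, 800)), 4179713)) = Mul(-32001, Add(Mul(2, 800, 1620), 4179713)) = Mul(-32001, Add(2592000, 4179713)) = Mul(-32001, 6771713) = -216701587713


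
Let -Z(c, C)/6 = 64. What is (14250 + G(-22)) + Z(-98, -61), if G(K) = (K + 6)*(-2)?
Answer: 13898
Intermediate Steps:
Z(c, C) = -384 (Z(c, C) = -6*64 = -384)
G(K) = -12 - 2*K (G(K) = (6 + K)*(-2) = -12 - 2*K)
(14250 + G(-22)) + Z(-98, -61) = (14250 + (-12 - 2*(-22))) - 384 = (14250 + (-12 + 44)) - 384 = (14250 + 32) - 384 = 14282 - 384 = 13898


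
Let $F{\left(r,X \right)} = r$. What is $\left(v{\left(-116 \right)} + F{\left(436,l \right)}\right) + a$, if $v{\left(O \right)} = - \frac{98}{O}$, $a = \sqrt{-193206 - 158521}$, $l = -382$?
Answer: $\frac{25337}{58} + i \sqrt{351727} \approx 436.84 + 593.07 i$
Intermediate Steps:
$a = i \sqrt{351727}$ ($a = \sqrt{-351727} = i \sqrt{351727} \approx 593.07 i$)
$\left(v{\left(-116 \right)} + F{\left(436,l \right)}\right) + a = \left(- \frac{98}{-116} + 436\right) + i \sqrt{351727} = \left(\left(-98\right) \left(- \frac{1}{116}\right) + 436\right) + i \sqrt{351727} = \left(\frac{49}{58} + 436\right) + i \sqrt{351727} = \frac{25337}{58} + i \sqrt{351727}$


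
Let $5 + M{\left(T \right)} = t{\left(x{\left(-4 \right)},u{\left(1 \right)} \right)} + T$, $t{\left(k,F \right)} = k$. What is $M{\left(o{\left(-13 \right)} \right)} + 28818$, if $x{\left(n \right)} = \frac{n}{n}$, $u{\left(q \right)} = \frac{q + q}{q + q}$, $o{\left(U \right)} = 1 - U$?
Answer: $28828$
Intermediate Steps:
$u{\left(q \right)} = 1$ ($u{\left(q \right)} = \frac{2 q}{2 q} = 2 q \frac{1}{2 q} = 1$)
$x{\left(n \right)} = 1$
$M{\left(T \right)} = -4 + T$ ($M{\left(T \right)} = -5 + \left(1 + T\right) = -4 + T$)
$M{\left(o{\left(-13 \right)} \right)} + 28818 = \left(-4 + \left(1 - -13\right)\right) + 28818 = \left(-4 + \left(1 + 13\right)\right) + 28818 = \left(-4 + 14\right) + 28818 = 10 + 28818 = 28828$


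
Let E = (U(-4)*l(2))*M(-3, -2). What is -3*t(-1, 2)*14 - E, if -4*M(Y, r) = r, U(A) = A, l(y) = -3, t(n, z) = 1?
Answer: -48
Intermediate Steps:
M(Y, r) = -r/4
E = 6 (E = (-4*(-3))*(-¼*(-2)) = 12*(½) = 6)
-3*t(-1, 2)*14 - E = -3*1*14 - 1*6 = -3*14 - 6 = -42 - 6 = -48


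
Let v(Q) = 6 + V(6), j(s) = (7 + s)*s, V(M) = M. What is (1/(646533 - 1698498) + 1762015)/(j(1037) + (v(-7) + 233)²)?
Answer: 1853578109474/1202030963145 ≈ 1.5420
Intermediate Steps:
j(s) = s*(7 + s)
v(Q) = 12 (v(Q) = 6 + 6 = 12)
(1/(646533 - 1698498) + 1762015)/(j(1037) + (v(-7) + 233)²) = (1/(646533 - 1698498) + 1762015)/(1037*(7 + 1037) + (12 + 233)²) = (1/(-1051965) + 1762015)/(1037*1044 + 245²) = (-1/1051965 + 1762015)/(1082628 + 60025) = (1853578109474/1051965)/1142653 = (1853578109474/1051965)*(1/1142653) = 1853578109474/1202030963145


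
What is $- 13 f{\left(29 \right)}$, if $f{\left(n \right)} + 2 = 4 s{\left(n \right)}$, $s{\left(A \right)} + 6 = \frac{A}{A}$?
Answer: $286$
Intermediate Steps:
$s{\left(A \right)} = -5$ ($s{\left(A \right)} = -6 + \frac{A}{A} = -6 + 1 = -5$)
$f{\left(n \right)} = -22$ ($f{\left(n \right)} = -2 + 4 \left(-5\right) = -2 - 20 = -22$)
$- 13 f{\left(29 \right)} = \left(-13\right) \left(-22\right) = 286$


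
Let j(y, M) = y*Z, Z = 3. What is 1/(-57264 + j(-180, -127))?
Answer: -1/57804 ≈ -1.7300e-5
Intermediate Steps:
j(y, M) = 3*y (j(y, M) = y*3 = 3*y)
1/(-57264 + j(-180, -127)) = 1/(-57264 + 3*(-180)) = 1/(-57264 - 540) = 1/(-57804) = -1/57804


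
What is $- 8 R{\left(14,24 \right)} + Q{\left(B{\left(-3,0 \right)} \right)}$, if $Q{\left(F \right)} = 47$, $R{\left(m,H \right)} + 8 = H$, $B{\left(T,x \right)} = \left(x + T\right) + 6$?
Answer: $-81$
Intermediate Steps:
$B{\left(T,x \right)} = 6 + T + x$ ($B{\left(T,x \right)} = \left(T + x\right) + 6 = 6 + T + x$)
$R{\left(m,H \right)} = -8 + H$
$- 8 R{\left(14,24 \right)} + Q{\left(B{\left(-3,0 \right)} \right)} = - 8 \left(-8 + 24\right) + 47 = \left(-8\right) 16 + 47 = -128 + 47 = -81$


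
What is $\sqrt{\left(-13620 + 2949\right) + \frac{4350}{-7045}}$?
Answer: $\frac{3 i \sqrt{2354017709}}{1409} \approx 103.3 i$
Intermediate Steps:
$\sqrt{\left(-13620 + 2949\right) + \frac{4350}{-7045}} = \sqrt{-10671 + 4350 \left(- \frac{1}{7045}\right)} = \sqrt{-10671 - \frac{870}{1409}} = \sqrt{- \frac{15036309}{1409}} = \frac{3 i \sqrt{2354017709}}{1409}$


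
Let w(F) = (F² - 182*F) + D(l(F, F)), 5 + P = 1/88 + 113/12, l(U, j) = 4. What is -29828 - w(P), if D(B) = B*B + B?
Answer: -2025484657/69696 ≈ -29062.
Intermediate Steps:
D(B) = B + B² (D(B) = B² + B = B + B²)
P = 1169/264 (P = -5 + (1/88 + 113/12) = -5 + 2489/264 = 1169/264 ≈ 4.4280)
w(F) = 20 + F² - 182*F (w(F) = (F² - 182*F) + 4*(1 + 4) = (F² - 182*F) + 4*5 = (F² - 182*F) + 20 = 20 + F² - 182*F)
-29828 - w(P) = -29828 - (20 + (1169/264)² - 182*1169/264) = -29828 - (20 + 1366561/69696 - 106379/132) = -29828 - 1*(-53407631/69696) = -29828 + 53407631/69696 = -2025484657/69696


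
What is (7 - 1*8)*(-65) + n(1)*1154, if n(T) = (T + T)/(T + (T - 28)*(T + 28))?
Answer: 24261/391 ≈ 62.049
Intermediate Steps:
n(T) = 2*T/(T + (-28 + T)*(28 + T)) (n(T) = (2*T)/(T + (-28 + T)*(28 + T)) = 2*T/(T + (-28 + T)*(28 + T)))
(7 - 1*8)*(-65) + n(1)*1154 = (7 - 1*8)*(-65) + (2*1/(-784 + 1 + 1²))*1154 = (7 - 8)*(-65) + (2*1/(-784 + 1 + 1))*1154 = -1*(-65) + (2*1/(-782))*1154 = 65 + (2*1*(-1/782))*1154 = 65 - 1/391*1154 = 65 - 1154/391 = 24261/391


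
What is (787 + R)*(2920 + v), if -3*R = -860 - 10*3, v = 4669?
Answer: 24671839/3 ≈ 8.2239e+6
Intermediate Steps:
R = 890/3 (R = -(-860 - 10*3)/3 = -(-860 - 1*30)/3 = -(-860 - 30)/3 = -1/3*(-890) = 890/3 ≈ 296.67)
(787 + R)*(2920 + v) = (787 + 890/3)*(2920 + 4669) = (3251/3)*7589 = 24671839/3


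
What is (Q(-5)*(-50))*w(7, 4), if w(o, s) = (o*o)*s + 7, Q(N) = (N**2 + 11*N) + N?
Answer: 355250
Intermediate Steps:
Q(N) = N**2 + 12*N
w(o, s) = 7 + s*o**2 (w(o, s) = o**2*s + 7 = s*o**2 + 7 = 7 + s*o**2)
(Q(-5)*(-50))*w(7, 4) = (-5*(12 - 5)*(-50))*(7 + 4*7**2) = (-5*7*(-50))*(7 + 4*49) = (-35*(-50))*(7 + 196) = 1750*203 = 355250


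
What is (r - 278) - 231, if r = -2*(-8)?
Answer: -493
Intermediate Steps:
r = 16
(r - 278) - 231 = (16 - 278) - 231 = -262 - 231 = -493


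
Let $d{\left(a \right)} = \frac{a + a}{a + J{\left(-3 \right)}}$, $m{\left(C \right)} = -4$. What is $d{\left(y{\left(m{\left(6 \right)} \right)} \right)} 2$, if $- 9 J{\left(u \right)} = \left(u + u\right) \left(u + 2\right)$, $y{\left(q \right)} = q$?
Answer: $\frac{24}{7} \approx 3.4286$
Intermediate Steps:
$J{\left(u \right)} = - \frac{2 u \left(2 + u\right)}{9}$ ($J{\left(u \right)} = - \frac{\left(u + u\right) \left(u + 2\right)}{9} = - \frac{2 u \left(2 + u\right)}{9}$)
$d{\left(a \right)} = \frac{2 a}{- \frac{2}{3} + a}$ ($d{\left(a \right)} = \frac{a + a}{a - - \frac{2 \left(2 - 3\right)}{3}} = \frac{2 a}{a - \left(- \frac{2}{3}\right) \left(-1\right)} = \frac{2 a}{a - \frac{2}{3}} = \frac{2 a}{- \frac{2}{3} + a}$)
$d{\left(y{\left(m{\left(6 \right)} \right)} \right)} 2 = 6 \left(-4\right) \frac{1}{-2 + 3 \left(-4\right)} 2 = 6 \left(-4\right) \frac{1}{-2 - 12} \cdot 2 = 6 \left(-4\right) \frac{1}{-14} \cdot 2 = 6 \left(-4\right) \left(- \frac{1}{14}\right) 2 = \frac{12}{7} \cdot 2 = \frac{24}{7}$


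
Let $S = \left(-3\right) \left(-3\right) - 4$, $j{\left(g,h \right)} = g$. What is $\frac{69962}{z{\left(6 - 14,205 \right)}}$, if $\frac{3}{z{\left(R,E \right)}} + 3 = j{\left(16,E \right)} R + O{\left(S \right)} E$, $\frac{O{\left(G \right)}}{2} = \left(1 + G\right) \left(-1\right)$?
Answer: $- \frac{181271542}{3} \approx -6.0424 \cdot 10^{7}$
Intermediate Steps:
$S = 5$ ($S = 9 - 4 = 5$)
$O{\left(G \right)} = -2 - 2 G$ ($O{\left(G \right)} = 2 \left(1 + G\right) \left(-1\right) = 2 \left(-1 - G\right) = -2 - 2 G$)
$z{\left(R,E \right)} = \frac{3}{-3 - 12 E + 16 R}$ ($z{\left(R,E \right)} = \frac{3}{-3 + \left(16 R + \left(-2 - 10\right) E\right)} = \frac{3}{-3 - \left(- 16 R + 12 E\right)} = \frac{3}{-3 - 12 E + 16 R}$)
$\frac{69962}{z{\left(6 - 14,205 \right)}} = \frac{69962}{\left(-3\right) \frac{1}{3 - 16 \left(6 - 14\right) + 12 \cdot 205}} = \frac{69962}{\left(-3\right) \frac{1}{3 - 16 \left(6 - 14\right) + 2460}} = \frac{69962}{\left(-3\right) \frac{1}{3 - -128 + 2460}} = \frac{69962}{\left(-3\right) \frac{1}{3 + 128 + 2460}} = \frac{69962}{\left(-3\right) \frac{1}{2591}} = \frac{69962}{- \frac{3}{2591}} = 69962 \left(- \frac{2591}{3}\right) = - \frac{181271542}{3}$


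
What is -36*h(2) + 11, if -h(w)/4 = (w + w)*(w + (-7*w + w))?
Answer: -5749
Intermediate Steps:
h(w) = 40*w² (h(w) = -4*(w + w)*(w + (-7*w + w)) = -4*2*w*(w - 6*w) = -4*2*w*(-5*w) = -(-40)*w² = 40*w²)
-36*h(2) + 11 = -1440*2² + 11 = -1440*4 + 11 = -36*160 + 11 = -5760 + 11 = -5749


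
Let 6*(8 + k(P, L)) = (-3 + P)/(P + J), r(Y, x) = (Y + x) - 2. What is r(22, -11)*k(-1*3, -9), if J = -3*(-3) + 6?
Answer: -291/4 ≈ -72.750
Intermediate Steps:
J = 15 (J = 9 + 6 = 15)
r(Y, x) = -2 + Y + x
k(P, L) = -8 + (-3 + P)/(6*(15 + P)) (k(P, L) = -8 + ((-3 + P)/(P + 15))/6 = -8 + ((-3 + P)/(15 + P))/6 = -8 + (-3 + P)/(6*(15 + P)))
r(22, -11)*k(-1*3, -9) = (-2 + 22 - 11)*((-723 - (-47)*3)/(6*(15 - 1*3))) = 9*((-723 - 47*(-3))/(6*(15 - 3))) = 9*((⅙)*(-723 + 141)/12) = 9*((⅙)*(1/12)*(-582)) = 9*(-97/12) = -291/4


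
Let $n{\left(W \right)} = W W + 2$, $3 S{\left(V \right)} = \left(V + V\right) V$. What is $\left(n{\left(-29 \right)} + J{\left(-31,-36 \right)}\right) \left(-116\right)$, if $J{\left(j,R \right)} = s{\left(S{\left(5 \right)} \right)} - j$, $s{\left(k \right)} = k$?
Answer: $- \frac{309952}{3} \approx -1.0332 \cdot 10^{5}$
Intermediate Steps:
$S{\left(V \right)} = \frac{2 V^{2}}{3}$ ($S{\left(V \right)} = \frac{\left(V + V\right) V}{3} = \frac{2 V V}{3} = \frac{2 V^{2}}{3}$)
$n{\left(W \right)} = 2 + W^{2}$ ($n{\left(W \right)} = W^{2} + 2 = 2 + W^{2}$)
$J{\left(j,R \right)} = \frac{50}{3} - j$ ($J{\left(j,R \right)} = \frac{2 \cdot 5^{2}}{3} - j = \frac{2}{3} \cdot 25 - j = \frac{50}{3} - j$)
$\left(n{\left(-29 \right)} + J{\left(-31,-36 \right)}\right) \left(-116\right) = \left(\left(2 + \left(-29\right)^{2}\right) + \left(\frac{50}{3} - -31\right)\right) \left(-116\right) = \left(\left(2 + 841\right) + \left(\frac{50}{3} + 31\right)\right) \left(-116\right) = \left(843 + \frac{143}{3}\right) \left(-116\right) = \frac{2672}{3} \left(-116\right) = - \frac{309952}{3}$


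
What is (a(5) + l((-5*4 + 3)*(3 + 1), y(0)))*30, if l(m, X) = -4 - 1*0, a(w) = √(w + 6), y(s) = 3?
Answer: -120 + 30*√11 ≈ -20.501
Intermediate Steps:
a(w) = √(6 + w)
l(m, X) = -4 (l(m, X) = -4 + 0 = -4)
(a(5) + l((-5*4 + 3)*(3 + 1), y(0)))*30 = (√(6 + 5) - 4)*30 = (√11 - 4)*30 = (-4 + √11)*30 = -120 + 30*√11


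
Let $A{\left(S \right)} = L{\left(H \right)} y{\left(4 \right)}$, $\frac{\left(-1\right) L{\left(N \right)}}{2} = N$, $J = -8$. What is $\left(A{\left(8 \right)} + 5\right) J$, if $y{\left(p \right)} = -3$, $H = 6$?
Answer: $-328$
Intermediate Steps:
$L{\left(N \right)} = - 2 N$
$A{\left(S \right)} = 36$ ($A{\left(S \right)} = \left(-2\right) 6 \left(-3\right) = \left(-12\right) \left(-3\right) = 36$)
$\left(A{\left(8 \right)} + 5\right) J = \left(36 + 5\right) \left(-8\right) = 41 \left(-8\right) = -328$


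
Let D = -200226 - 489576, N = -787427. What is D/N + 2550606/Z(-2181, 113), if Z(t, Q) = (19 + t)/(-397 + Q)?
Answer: 285195822044166/851208587 ≈ 3.3505e+5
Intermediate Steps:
Z(t, Q) = (19 + t)/(-397 + Q)
D = -689802
D/N + 2550606/Z(-2181, 113) = -689802/(-787427) + 2550606/(((19 - 2181)/(-397 + 113))) = -689802*(-1/787427) + 2550606/((-2162/(-284))) = 689802/787427 + 2550606/((-1/284*(-2162))) = 689802/787427 + 2550606/(1081/142) = 689802/787427 + 2550606*(142/1081) = 689802/787427 + 362186052/1081 = 285195822044166/851208587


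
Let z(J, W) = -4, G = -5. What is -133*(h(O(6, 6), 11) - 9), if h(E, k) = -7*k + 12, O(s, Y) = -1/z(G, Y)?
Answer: 9842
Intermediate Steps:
O(s, Y) = ¼ (O(s, Y) = -1/(-4) = -1*(-¼) = ¼)
h(E, k) = 12 - 7*k
-133*(h(O(6, 6), 11) - 9) = -133*((12 - 7*11) - 9) = -133*((12 - 77) - 9) = -133*(-65 - 9) = -133*(-74) = 9842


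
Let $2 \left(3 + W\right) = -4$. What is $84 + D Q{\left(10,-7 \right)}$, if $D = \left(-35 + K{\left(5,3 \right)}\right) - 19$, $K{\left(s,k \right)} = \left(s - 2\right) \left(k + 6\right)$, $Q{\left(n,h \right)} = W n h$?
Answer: $-9366$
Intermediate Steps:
$W = -5$ ($W = -3 + \frac{1}{2} \left(-4\right) = -3 - 2 = -5$)
$Q{\left(n,h \right)} = - 5 h n$ ($Q{\left(n,h \right)} = - 5 n h = - 5 h n$)
$K{\left(s,k \right)} = \left(-2 + s\right) \left(6 + k\right)$
$D = -27$ ($D = \left(-35 + \left(-12 - 6 + 6 \cdot 5 + 3 \cdot 5\right)\right) - 19 = \left(-35 + \left(-12 - 6 + 30 + 15\right)\right) - 19 = \left(-35 + 27\right) - 19 = -8 - 19 = -27$)
$84 + D Q{\left(10,-7 \right)} = 84 - 27 \left(\left(-5\right) \left(-7\right) 10\right) = 84 - 9450 = -9366$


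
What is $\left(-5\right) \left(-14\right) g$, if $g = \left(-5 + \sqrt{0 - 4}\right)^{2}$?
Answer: $1470 - 1400 i \approx 1470.0 - 1400.0 i$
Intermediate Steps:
$g = \left(-5 + 2 i\right)^{2}$ ($g = \left(-5 + \sqrt{-4}\right)^{2} = \left(-5 + 2 i\right)^{2} \approx 21.0 - 20.0 i$)
$\left(-5\right) \left(-14\right) g = \left(-5\right) \left(-14\right) \left(21 - 20 i\right) = 70 \left(21 - 20 i\right) = 1470 - 1400 i$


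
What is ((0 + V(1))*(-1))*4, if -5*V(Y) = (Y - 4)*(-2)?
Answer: 24/5 ≈ 4.8000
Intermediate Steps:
V(Y) = -8/5 + 2*Y/5 (V(Y) = -(Y - 4)*(-2)/5 = -(-4 + Y)*(-2)/5 = -(8 - 2*Y)/5 = -8/5 + 2*Y/5)
((0 + V(1))*(-1))*4 = ((0 + (-8/5 + (⅖)*1))*(-1))*4 = ((0 + (-8/5 + ⅖))*(-1))*4 = ((0 - 6/5)*(-1))*4 = -6/5*(-1)*4 = (6/5)*4 = 24/5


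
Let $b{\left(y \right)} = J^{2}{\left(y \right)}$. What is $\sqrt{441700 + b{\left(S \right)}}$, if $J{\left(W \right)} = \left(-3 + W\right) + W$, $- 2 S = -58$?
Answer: $5 \sqrt{17789} \approx 666.88$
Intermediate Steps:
$S = 29$ ($S = \left(- \frac{1}{2}\right) \left(-58\right) = 29$)
$J{\left(W \right)} = -3 + 2 W$
$b{\left(y \right)} = \left(-3 + 2 y\right)^{2}$
$\sqrt{441700 + b{\left(S \right)}} = \sqrt{441700 + \left(-3 + 2 \cdot 29\right)^{2}} = \sqrt{441700 + \left(-3 + 58\right)^{2}} = \sqrt{441700 + 55^{2}} = \sqrt{441700 + 3025} = \sqrt{444725} = 5 \sqrt{17789}$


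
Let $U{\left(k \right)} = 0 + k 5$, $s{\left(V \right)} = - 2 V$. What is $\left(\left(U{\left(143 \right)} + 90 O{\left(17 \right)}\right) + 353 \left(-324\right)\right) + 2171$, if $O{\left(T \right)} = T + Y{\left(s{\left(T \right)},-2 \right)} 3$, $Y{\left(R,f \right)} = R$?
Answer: $-119136$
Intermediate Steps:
$U{\left(k \right)} = 5 k$ ($U{\left(k \right)} = 0 + 5 k = 5 k$)
$O{\left(T \right)} = - 5 T$ ($O{\left(T \right)} = T + - 2 T 3 = T - 6 T = - 5 T$)
$\left(\left(U{\left(143 \right)} + 90 O{\left(17 \right)}\right) + 353 \left(-324\right)\right) + 2171 = \left(\left(5 \cdot 143 + 90 \left(\left(-5\right) 17\right)\right) + 353 \left(-324\right)\right) + 2171 = \left(\left(715 + 90 \left(-85\right)\right) - 114372\right) + 2171 = \left(\left(715 - 7650\right) - 114372\right) + 2171 = \left(-6935 - 114372\right) + 2171 = -121307 + 2171 = -119136$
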